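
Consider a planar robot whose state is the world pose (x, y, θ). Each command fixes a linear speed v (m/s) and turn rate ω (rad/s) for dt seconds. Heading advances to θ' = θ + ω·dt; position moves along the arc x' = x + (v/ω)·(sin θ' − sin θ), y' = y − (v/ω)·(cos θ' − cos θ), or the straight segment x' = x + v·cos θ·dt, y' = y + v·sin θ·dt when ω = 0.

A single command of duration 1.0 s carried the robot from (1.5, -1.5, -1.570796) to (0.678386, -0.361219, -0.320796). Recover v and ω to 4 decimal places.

Δθ = -0.320796 − -1.570796 = 1.250000
ω = Δθ/dt = 1.250000/1.0 = 1.2500
R = −Δy/(cos θ' − cos θ) = -1.2000
v = R·ω = -1.2000·1.2500 = -1.5000

v = -1.5000, ω = 1.2500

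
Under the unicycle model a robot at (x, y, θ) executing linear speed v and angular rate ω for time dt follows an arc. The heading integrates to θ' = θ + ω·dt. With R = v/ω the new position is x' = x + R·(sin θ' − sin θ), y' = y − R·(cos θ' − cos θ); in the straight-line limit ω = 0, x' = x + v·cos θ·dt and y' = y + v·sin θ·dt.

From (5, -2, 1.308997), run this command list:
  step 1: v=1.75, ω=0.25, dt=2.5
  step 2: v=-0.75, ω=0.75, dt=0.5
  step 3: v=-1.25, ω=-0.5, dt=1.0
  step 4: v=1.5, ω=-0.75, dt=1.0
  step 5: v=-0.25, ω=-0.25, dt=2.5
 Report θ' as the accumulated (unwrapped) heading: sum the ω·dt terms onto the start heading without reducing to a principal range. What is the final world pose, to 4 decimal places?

(5.3056, 1.9223, 0.4340)

step 1: θ'=1.9340 (R=7.0000) → pose (4.7819, 2.2986, 1.9340)
step 2: θ'=2.3090 (R=-1.0000) → pose (4.9770, 1.9809, 2.3090)
step 3: θ'=1.8090 (R=2.5000) → pose (5.5572, 0.8884, 1.8090)
step 4: θ'=1.0590 (R=-2.0000) → pose (5.7570, 2.3398, 1.0590)
step 5: θ'=0.4340 (R=1.0000) → pose (5.3056, 1.9223, 0.4340)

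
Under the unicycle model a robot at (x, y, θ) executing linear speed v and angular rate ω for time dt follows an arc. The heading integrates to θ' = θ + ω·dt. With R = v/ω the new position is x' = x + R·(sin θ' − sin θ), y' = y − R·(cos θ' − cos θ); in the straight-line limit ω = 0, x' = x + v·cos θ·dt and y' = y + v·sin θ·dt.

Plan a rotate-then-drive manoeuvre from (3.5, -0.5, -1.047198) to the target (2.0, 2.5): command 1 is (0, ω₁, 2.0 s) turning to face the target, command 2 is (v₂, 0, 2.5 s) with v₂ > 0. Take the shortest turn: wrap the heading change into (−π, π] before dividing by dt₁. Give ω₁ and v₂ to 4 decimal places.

ω₁ = 1.5408, v₂ = 1.3416

heading to target = atan2(2.5−-0.5, 2−3.5) = 2.0344
Δθ = wrap(2.0344 − -1.0472) = 3.0816; ω₁ = Δθ/dt₁ = 1.5408
distance = √((2−3.5)² + (2.5−-0.5)²) = 3.3541; v₂ = distance/dt₂ = 1.3416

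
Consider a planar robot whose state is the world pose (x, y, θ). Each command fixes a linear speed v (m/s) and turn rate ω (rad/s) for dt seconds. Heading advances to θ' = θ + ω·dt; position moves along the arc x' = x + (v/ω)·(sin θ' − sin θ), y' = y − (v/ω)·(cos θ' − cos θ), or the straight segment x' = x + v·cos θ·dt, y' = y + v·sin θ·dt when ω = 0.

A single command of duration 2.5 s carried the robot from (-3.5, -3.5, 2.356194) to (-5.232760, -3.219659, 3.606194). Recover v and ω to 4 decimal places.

Δθ = 3.606194 − 2.356194 = 1.250000
ω = Δθ/dt = 1.250000/2.5 = 0.5000
R = Δx/(sin θ' − sin θ) = 1.5000
v = R·ω = 1.5000·0.5000 = 0.7500

v = 0.7500, ω = 0.5000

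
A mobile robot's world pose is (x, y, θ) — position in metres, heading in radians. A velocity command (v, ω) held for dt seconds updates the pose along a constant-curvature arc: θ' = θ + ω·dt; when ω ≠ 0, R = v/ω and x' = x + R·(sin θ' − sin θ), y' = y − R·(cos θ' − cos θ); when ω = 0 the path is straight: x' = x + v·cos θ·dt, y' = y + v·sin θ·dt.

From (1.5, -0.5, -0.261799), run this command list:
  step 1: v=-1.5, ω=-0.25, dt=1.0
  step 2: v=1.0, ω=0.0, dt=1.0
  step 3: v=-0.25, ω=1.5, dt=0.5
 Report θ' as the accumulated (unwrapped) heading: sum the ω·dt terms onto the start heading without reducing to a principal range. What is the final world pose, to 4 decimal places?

(0.8653, -0.4087, 0.2382)

step 1: θ'=-0.5118 (R=6.0000) → pose (0.1144, 0.0644, -0.5118)
step 2: θ'=-0.5118 (straight) → pose (0.9863, -0.4254, -0.5118)
step 3: θ'=0.2382 (R=-0.1667) → pose (0.8653, -0.4087, 0.2382)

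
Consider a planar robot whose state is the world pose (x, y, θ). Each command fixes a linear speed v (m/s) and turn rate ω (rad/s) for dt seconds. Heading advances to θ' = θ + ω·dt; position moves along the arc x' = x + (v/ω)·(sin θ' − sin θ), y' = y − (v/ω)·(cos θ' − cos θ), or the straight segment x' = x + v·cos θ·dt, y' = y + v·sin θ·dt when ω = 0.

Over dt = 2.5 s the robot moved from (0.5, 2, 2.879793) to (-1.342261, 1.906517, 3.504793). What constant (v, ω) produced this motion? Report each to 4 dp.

Δθ = 3.504793 − 2.879793 = 0.625000
ω = Δθ/dt = 0.625000/2.5 = 0.2500
R = Δx/(sin θ' − sin θ) = 3.0000
v = R·ω = 3.0000·0.2500 = 0.7500

v = 0.7500, ω = 0.2500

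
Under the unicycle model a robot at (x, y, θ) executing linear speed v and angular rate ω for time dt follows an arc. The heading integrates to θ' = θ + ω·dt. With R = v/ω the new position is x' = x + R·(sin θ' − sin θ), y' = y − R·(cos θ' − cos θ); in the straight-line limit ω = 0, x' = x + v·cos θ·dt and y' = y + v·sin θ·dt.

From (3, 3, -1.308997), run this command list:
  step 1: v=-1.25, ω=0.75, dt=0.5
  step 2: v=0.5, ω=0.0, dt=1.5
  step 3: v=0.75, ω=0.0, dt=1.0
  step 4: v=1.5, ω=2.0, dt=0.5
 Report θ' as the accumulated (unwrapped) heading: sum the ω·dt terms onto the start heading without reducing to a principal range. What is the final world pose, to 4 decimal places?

(4.2745, 2.0513, 0.0660)

step 1: θ'=-0.9340 (R=-1.6667) → pose (2.7301, 3.5597, -0.9340)
step 2: θ'=-0.9340 (straight) → pose (3.1761, 2.9567, -0.9340)
step 3: θ'=-0.9340 (straight) → pose (3.6221, 2.3537, -0.9340)
step 4: θ'=0.0660 (R=0.7500) → pose (4.2745, 2.0513, 0.0660)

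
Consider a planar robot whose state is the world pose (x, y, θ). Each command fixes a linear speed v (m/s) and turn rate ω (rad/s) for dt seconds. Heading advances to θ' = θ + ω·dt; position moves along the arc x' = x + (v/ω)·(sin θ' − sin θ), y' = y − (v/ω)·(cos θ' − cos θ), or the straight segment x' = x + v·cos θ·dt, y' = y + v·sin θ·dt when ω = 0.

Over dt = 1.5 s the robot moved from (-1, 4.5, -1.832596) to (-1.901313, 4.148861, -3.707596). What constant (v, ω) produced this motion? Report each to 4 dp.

Δθ = -3.707596 − -1.832596 = -1.875000
ω = Δθ/dt = -1.875000/1.5 = -1.2500
R = Δx/(sin θ' − sin θ) = -0.6000
v = R·ω = -0.6000·-1.2500 = 0.7500

v = 0.7500, ω = -1.2500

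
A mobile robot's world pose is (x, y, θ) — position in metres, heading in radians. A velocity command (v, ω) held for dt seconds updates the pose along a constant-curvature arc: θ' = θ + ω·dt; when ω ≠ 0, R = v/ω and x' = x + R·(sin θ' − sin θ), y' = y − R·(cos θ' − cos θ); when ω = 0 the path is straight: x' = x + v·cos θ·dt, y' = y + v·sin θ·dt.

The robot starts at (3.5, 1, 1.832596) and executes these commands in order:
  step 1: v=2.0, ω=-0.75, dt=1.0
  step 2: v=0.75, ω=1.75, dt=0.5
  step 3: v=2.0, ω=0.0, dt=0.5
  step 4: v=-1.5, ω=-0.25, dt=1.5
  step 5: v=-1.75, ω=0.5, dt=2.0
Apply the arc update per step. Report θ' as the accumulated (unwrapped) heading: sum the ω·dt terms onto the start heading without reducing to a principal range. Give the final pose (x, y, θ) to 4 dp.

step 1: θ'=1.0826 (R=-2.6667) → pose (3.7207, 2.9410, 1.0826)
step 2: θ'=1.9576 (R=0.4286) → pose (3.7391, 3.3036, 1.9576)
step 3: θ'=1.9576 (straight) → pose (3.3618, 4.2298, 1.9576)
step 4: θ'=1.5826 (R=6.0000) → pose (3.8047, 2.0372, 1.5826)
step 5: θ'=2.5826 (R=-3.5000) → pose (5.4483, -0.8888, 2.5826)

(5.4483, -0.8888, 2.5826)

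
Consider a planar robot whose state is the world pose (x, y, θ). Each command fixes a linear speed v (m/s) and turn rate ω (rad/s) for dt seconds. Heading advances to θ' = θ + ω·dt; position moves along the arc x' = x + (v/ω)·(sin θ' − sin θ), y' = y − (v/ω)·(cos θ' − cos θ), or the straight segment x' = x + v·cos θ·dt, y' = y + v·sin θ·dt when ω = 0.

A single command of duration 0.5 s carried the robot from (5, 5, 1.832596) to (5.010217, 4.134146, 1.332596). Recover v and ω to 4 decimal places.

v = -1.7500, ω = -1.0000

Δθ = 1.332596 − 1.832596 = -0.500000
ω = Δθ/dt = -0.500000/0.5 = -1.0000
R = −Δy/(cos θ' − cos θ) = 1.7500
v = R·ω = 1.7500·-1.0000 = -1.7500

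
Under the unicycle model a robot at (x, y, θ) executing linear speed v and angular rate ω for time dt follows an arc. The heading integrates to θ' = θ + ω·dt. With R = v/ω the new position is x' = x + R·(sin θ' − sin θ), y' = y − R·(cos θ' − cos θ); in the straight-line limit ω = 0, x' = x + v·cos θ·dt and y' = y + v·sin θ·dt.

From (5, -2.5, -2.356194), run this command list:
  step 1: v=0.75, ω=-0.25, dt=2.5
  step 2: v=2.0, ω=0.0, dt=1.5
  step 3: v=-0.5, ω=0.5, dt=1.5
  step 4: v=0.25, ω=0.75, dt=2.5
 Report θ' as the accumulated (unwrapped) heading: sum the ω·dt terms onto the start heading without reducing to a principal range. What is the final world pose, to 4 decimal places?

step 1: θ'=-2.9812 (R=-3.0000) → pose (3.3578, -3.3402, -2.9812)
step 2: θ'=-2.9812 (straight) → pose (0.3963, -3.8193, -2.9812)
step 3: θ'=-2.2312 (R=-1.0000) → pose (1.0264, -3.4456, -2.2312)
step 4: θ'=-0.3562 (R=0.3333) → pose (1.1734, -3.9625, -0.3562)

(1.1734, -3.9625, -0.3562)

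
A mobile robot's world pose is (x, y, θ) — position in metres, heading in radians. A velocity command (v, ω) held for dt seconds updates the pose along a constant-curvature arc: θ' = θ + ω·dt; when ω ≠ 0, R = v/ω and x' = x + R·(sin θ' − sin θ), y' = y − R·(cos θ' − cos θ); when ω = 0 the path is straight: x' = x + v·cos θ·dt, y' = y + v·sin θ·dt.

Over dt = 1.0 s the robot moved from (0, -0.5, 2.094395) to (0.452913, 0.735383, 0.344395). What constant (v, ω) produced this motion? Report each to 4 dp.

Δθ = 0.344395 − 2.094395 = -1.750000
ω = Δθ/dt = -1.750000/1.0 = -1.7500
R = −Δy/(cos θ' − cos θ) = -0.8571
v = R·ω = -0.8571·-1.7500 = 1.5000

v = 1.5000, ω = -1.7500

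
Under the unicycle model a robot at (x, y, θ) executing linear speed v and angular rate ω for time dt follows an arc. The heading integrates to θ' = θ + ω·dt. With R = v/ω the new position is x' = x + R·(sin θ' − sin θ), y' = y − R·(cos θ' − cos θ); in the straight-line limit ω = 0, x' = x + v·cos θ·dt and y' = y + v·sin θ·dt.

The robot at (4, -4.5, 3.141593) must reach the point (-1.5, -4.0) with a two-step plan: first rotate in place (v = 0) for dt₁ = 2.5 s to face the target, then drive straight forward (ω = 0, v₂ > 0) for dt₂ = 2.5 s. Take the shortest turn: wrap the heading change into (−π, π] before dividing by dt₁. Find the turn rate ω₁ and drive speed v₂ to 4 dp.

ω₁ = -0.0363, v₂ = 2.2091

heading to target = atan2(-4−-4.5, -1.5−4) = 3.0509
Δθ = wrap(3.0509 − 3.1416) = -0.0907; ω₁ = Δθ/dt₁ = -0.0363
distance = √((-1.5−4)² + (-4−-4.5)²) = 5.5227; v₂ = distance/dt₂ = 2.2091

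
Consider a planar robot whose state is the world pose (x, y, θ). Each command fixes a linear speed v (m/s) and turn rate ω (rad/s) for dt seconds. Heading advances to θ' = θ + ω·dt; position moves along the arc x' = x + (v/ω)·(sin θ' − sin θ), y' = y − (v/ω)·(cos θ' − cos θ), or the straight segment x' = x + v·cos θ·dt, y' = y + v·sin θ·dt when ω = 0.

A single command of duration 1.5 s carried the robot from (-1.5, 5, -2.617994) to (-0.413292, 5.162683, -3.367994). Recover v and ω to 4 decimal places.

Δθ = -3.367994 − -2.617994 = -0.750000
ω = Δθ/dt = -0.750000/1.5 = -0.5000
R = Δx/(sin θ' − sin θ) = 1.5000
v = R·ω = 1.5000·-0.5000 = -0.7500

v = -0.7500, ω = -0.5000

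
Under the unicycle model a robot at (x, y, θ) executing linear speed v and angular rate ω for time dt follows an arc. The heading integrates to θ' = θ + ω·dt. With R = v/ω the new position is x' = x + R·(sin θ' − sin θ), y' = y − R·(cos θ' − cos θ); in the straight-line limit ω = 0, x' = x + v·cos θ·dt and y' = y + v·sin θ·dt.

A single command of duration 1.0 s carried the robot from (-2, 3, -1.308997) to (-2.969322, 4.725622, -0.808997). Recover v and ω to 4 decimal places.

Δθ = -0.808997 − -1.308997 = 0.500000
ω = Δθ/dt = 0.500000/1.0 = 0.5000
R = −Δy/(cos θ' − cos θ) = -4.0000
v = R·ω = -4.0000·0.5000 = -2.0000

v = -2.0000, ω = 0.5000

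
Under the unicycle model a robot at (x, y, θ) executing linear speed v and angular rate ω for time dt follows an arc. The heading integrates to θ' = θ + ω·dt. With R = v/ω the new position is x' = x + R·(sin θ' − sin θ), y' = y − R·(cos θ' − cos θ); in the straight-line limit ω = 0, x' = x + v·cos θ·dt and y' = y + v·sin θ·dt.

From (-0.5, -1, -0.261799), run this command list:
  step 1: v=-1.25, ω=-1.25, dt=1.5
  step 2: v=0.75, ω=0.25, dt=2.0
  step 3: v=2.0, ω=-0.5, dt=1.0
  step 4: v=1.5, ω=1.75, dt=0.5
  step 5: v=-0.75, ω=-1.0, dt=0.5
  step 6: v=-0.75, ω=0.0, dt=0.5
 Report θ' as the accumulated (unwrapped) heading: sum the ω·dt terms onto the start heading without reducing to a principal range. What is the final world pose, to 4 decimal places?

step 1: θ'=-2.1368 (R=1.0000) → pose (-1.0852, 0.5022, -2.1368)
step 2: θ'=-1.6368 (R=3.0000) → pose (-1.5465, -0.9087, -1.6368)
step 3: θ'=-2.1368 (R=-4.0000) → pose (-2.1616, -2.7900, -2.1368)
step 4: θ'=-1.2618 (R=0.8571) → pose (-2.2547, -3.5103, -1.2618)
step 5: θ'=-1.7618 (R=0.7500) → pose (-2.2766, -3.1398, -1.7618)
step 6: θ'=-1.7618 (straight) → pose (-2.2054, -2.7716, -1.7618)

(-2.2054, -2.7716, -1.7618)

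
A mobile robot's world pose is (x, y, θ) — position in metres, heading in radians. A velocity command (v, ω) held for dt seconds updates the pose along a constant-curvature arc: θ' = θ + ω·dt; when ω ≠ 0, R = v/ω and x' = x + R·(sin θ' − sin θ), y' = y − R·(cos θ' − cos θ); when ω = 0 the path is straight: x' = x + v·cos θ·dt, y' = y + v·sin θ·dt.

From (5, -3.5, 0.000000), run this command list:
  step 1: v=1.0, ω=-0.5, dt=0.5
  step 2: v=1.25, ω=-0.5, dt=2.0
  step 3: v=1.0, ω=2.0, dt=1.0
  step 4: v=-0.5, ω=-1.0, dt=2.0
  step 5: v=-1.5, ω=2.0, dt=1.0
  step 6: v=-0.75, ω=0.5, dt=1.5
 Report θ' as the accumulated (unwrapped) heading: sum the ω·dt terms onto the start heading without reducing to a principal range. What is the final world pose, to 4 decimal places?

step 1: θ'=-0.2500 (R=-2.0000) → pose (5.4948, -3.5622, -0.2500)
step 2: θ'=-1.2500 (R=-2.5000) → pose (7.2488, -5.1962, -1.2500)
step 3: θ'=0.7500 (R=0.5000) → pose (8.0641, -5.4043, 0.7500)
step 4: θ'=-1.2500 (R=0.5000) → pose (7.2488, -5.1962, -1.2500)
step 5: θ'=0.7500 (R=-0.7500) → pose (6.0258, -4.8839, 0.7500)
step 6: θ'=1.5000 (R=-1.5000) → pose (5.5520, -5.8753, 1.5000)

(5.5520, -5.8753, 1.5000)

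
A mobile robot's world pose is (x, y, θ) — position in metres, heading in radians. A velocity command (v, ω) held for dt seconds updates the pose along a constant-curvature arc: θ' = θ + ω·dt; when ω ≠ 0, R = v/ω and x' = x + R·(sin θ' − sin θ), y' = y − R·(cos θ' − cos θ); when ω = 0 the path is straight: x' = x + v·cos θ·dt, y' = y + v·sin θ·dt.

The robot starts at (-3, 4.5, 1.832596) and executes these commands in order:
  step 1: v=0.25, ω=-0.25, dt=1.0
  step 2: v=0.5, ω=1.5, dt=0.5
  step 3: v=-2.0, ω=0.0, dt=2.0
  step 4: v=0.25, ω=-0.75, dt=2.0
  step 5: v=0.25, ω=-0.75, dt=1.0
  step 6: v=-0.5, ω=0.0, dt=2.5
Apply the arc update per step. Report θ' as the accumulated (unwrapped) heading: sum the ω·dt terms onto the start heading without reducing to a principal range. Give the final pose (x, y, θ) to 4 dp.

(-1.3973, 2.5379, 0.0826)

step 1: θ'=1.5826 (R=-1.0000) → pose (-3.0340, 4.7470, 1.5826)
step 2: θ'=2.3326 (R=0.3333) → pose (-3.1261, 4.9732, 2.3326)
step 3: θ'=2.3326 (straight) → pose (-0.3652, 2.0788, 2.3326)
step 4: θ'=0.8326 (R=-0.3333) → pose (-0.3706, 2.5332, 0.8326)
step 5: θ'=0.0826 (R=-0.3333) → pose (-0.1515, 2.6411, 0.0826)
step 6: θ'=0.0826 (straight) → pose (-1.3973, 2.5379, 0.0826)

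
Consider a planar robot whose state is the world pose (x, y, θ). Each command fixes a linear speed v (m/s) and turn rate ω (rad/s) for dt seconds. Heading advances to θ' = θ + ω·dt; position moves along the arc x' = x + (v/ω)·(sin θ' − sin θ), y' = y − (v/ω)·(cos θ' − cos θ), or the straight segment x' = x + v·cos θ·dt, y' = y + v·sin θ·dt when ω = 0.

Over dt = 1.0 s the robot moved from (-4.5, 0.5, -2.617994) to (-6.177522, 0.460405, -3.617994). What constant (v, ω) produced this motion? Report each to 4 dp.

v = 1.7500, ω = -1.0000

Δθ = -3.617994 − -2.617994 = -1.000000
ω = Δθ/dt = -1.000000/1.0 = -1.0000
R = Δx/(sin θ' − sin θ) = -1.7500
v = R·ω = -1.7500·-1.0000 = 1.7500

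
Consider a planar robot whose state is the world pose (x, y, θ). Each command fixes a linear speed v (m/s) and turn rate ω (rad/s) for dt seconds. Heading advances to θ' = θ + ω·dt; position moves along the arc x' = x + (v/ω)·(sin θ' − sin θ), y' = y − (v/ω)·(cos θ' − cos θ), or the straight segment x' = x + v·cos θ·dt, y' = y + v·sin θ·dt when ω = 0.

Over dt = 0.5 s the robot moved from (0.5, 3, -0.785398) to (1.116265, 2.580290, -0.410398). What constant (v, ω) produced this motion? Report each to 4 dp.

Δθ = -0.410398 − -0.785398 = 0.375000
ω = Δθ/dt = 0.375000/0.5 = 0.7500
R = Δx/(sin θ' − sin θ) = 2.0000
v = R·ω = 2.0000·0.7500 = 1.5000

v = 1.5000, ω = 0.7500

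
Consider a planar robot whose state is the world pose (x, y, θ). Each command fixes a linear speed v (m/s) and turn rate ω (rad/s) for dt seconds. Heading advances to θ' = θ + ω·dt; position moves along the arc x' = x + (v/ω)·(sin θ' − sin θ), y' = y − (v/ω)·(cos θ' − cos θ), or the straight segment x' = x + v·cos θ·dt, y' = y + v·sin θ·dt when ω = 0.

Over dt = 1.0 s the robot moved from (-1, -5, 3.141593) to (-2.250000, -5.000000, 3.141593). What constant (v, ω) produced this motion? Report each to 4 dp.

v = 1.2500, ω = 0.0000

Δθ = 3.141593 − 3.141593 = 0.000000
ω = Δθ/dt = 0.000000/1.0 = 0.0000
ω = 0 → v = (Δx·cos θ + Δy·sin θ)/dt = 1.2500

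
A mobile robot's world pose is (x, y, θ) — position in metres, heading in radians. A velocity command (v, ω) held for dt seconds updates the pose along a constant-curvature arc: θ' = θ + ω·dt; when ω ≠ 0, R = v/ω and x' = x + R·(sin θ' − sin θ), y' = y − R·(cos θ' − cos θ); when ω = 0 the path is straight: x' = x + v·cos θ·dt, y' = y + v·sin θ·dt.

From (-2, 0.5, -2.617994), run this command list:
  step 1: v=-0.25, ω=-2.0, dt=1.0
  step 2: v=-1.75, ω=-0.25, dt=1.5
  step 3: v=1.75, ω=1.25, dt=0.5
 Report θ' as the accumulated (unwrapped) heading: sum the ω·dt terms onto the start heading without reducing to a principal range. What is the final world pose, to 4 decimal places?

step 1: θ'=-4.6180 (R=0.1250) → pose (-1.8131, 0.4035, -4.6180)
step 2: θ'=-4.9930 (R=7.0000) → pose (-2.0557, -2.1948, -4.9930)
step 3: θ'=-4.3680 (R=1.4000) → pose (-2.0831, -1.3344, -4.3680)

(-2.0831, -1.3344, -4.3680)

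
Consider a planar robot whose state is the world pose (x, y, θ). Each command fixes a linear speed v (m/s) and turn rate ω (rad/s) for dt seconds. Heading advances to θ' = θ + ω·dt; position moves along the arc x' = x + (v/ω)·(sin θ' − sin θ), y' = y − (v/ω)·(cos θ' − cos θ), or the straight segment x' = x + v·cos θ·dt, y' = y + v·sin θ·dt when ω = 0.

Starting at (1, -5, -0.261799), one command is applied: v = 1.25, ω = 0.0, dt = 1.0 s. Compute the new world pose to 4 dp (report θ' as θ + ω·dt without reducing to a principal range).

θ' = -0.2618 + 0.0·1.0 = -0.2618
ω = 0 → straight: x' = 1 + 1.25·cos(-0.2618)·1.0 = 2.2074
y' = -5 + 1.25·sin(-0.2618)·1.0 = -5.3235

(2.2074, -5.3235, -0.2618)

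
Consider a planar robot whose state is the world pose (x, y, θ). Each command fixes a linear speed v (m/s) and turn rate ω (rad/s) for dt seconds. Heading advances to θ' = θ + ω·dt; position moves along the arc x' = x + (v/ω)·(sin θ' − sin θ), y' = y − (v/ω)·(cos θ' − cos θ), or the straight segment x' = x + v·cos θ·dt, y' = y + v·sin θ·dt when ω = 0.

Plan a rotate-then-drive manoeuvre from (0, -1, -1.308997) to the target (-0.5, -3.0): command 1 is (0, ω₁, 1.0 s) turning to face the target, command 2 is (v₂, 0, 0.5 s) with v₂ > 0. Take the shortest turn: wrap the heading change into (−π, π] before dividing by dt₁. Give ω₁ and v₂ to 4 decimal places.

ω₁ = -0.5068, v₂ = 4.1231

heading to target = atan2(-3−-1, -0.5−0) = -1.8158
Δθ = wrap(-1.8158 − -1.3090) = -0.5068; ω₁ = Δθ/dt₁ = -0.5068
distance = √((-0.5−0)² + (-3−-1)²) = 2.0616; v₂ = distance/dt₂ = 4.1231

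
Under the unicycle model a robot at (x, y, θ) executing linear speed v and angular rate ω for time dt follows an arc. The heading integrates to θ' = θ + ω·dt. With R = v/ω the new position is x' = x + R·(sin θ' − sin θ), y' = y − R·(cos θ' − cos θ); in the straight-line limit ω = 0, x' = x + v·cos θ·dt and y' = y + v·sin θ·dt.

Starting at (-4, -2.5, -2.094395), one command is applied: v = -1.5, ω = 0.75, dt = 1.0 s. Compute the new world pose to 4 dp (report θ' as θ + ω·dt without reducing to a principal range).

(-3.7831, -1.0511, -1.3444)

θ' = -2.0944 + 0.75·1.0 = -1.3444
R = v/ω = -1.5/0.75 = -2.0000
x' = -4 + -2.0000·(sin -1.3444 − sin -2.0944) = -3.7831
y' = -2.5 − -2.0000·(cos -1.3444 − cos -2.0944) = -1.0511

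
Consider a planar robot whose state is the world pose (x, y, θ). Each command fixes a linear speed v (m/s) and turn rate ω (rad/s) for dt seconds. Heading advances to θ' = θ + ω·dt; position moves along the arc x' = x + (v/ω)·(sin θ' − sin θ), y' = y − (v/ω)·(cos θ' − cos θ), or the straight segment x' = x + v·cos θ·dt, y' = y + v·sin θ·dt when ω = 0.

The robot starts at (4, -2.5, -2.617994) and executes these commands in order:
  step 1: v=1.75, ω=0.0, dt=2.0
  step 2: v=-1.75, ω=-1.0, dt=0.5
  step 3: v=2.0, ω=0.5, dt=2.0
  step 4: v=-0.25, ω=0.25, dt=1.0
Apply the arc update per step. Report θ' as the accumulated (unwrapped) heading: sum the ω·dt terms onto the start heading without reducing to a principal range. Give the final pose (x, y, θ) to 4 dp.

(-1.4168, -5.7063, -1.8680)

step 1: θ'=-2.6180 (straight) → pose (0.9689, -4.2500, -2.6180)
step 2: θ'=-3.1180 (R=1.7500) → pose (1.8026, -4.0160, -3.1180)
step 3: θ'=-2.1180 (R=4.0000) → pose (-1.5189, -5.9337, -2.1180)
step 4: θ'=-1.8680 (R=-1.0000) → pose (-1.4168, -5.7063, -1.8680)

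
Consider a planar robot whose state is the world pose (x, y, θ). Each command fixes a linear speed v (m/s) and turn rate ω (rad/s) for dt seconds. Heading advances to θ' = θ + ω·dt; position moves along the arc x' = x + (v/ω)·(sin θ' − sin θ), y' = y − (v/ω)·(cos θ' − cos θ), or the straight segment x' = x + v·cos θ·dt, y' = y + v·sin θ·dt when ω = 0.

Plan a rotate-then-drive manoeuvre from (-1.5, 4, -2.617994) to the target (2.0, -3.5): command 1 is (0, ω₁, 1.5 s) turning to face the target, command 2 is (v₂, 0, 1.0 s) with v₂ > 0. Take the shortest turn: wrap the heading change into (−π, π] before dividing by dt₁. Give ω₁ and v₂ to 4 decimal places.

ω₁ = 0.9892, v₂ = 8.2765

heading to target = atan2(-3.5−4, 2−-1.5) = -1.1342
Δθ = wrap(-1.1342 − -2.6180) = 1.4838; ω₁ = Δθ/dt₁ = 0.9892
distance = √((2−-1.5)² + (-3.5−4)²) = 8.2765; v₂ = distance/dt₂ = 8.2765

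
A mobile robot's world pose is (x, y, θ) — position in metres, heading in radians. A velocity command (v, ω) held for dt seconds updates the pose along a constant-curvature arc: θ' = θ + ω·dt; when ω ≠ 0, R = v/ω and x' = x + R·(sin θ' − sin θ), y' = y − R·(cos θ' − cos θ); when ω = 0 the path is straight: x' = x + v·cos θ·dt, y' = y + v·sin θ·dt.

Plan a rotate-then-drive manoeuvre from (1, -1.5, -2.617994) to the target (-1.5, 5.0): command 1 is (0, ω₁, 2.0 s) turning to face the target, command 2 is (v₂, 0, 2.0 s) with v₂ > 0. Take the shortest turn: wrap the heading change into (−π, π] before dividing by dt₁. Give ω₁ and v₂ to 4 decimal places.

ω₁ = -0.8636, v₂ = 3.4821

heading to target = atan2(5−-1.5, -1.5−1) = 1.9380
Δθ = wrap(1.9380 − -2.6180) = -1.7272; ω₁ = Δθ/dt₁ = -0.8636
distance = √((-1.5−1)² + (5−-1.5)²) = 6.9642; v₂ = distance/dt₂ = 3.4821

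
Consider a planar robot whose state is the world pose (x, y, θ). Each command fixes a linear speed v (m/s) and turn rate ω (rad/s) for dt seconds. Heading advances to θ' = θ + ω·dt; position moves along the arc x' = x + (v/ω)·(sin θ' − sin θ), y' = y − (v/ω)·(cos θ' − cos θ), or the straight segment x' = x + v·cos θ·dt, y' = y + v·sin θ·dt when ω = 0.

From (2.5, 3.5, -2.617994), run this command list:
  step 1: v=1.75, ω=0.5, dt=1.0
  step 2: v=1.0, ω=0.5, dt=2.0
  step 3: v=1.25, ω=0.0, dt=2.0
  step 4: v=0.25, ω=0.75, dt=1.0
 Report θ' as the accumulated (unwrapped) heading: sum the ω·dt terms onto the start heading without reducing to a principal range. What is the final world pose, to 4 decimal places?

(2.4441, -2.0389, -0.3680)

step 1: θ'=-2.1180 (R=3.5000) → pose (1.2610, 2.2899, -2.1180)
step 2: θ'=-1.1180 (R=2.0000) → pose (1.1706, 0.3744, -1.1180)
step 3: θ'=-1.1180 (straight) → pose (2.2643, -1.8737, -1.1180)
step 4: θ'=-0.3680 (R=0.3333) → pose (2.4441, -2.0389, -0.3680)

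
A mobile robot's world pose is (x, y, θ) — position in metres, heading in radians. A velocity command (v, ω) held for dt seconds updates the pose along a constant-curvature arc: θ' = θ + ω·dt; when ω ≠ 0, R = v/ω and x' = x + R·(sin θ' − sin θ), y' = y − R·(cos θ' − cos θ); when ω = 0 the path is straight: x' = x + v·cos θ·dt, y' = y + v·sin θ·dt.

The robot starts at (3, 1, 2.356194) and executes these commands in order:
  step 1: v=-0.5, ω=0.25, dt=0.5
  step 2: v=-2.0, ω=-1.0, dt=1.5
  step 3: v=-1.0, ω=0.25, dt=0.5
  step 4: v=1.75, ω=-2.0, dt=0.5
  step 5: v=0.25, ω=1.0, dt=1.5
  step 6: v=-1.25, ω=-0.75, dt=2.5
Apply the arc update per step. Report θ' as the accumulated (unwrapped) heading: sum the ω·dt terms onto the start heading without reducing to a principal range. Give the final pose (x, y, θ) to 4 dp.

step 1: θ'=2.4812 (R=-2.0000) → pose (3.1874, 0.8347, 2.4812)
step 2: θ'=0.9812 (R=2.0000) → pose (3.6228, -1.8568, 0.9812)
step 3: θ'=1.1062 (R=-4.0000) → pose (3.3715, -2.2887, 1.1062)
step 4: θ'=0.1062 (R=-0.8750) → pose (4.0610, -1.8107, 0.1062)
step 5: θ'=1.6062 (R=0.2500) → pose (4.2843, -1.5532, 1.6062)
step 6: θ'=-0.2688 (R=1.6667) → pose (2.1761, -3.2190, -0.2688)

(2.1761, -3.2190, -0.2688)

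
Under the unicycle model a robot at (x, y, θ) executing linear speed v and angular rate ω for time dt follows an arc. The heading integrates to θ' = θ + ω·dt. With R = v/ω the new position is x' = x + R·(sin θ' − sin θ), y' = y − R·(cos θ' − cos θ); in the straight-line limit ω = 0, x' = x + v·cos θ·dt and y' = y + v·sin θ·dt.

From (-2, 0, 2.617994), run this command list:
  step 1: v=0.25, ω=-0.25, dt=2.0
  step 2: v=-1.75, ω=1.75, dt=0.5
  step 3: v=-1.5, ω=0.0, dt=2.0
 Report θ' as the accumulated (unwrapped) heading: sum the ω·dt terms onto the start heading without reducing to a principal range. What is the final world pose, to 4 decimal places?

(1.3189, -0.5671, 2.9930)

step 1: θ'=2.1180 (R=-1.0000) → pose (-2.3540, 0.3457, 2.1180)
step 2: θ'=2.9930 (R=-1.0000) → pose (-1.6481, -0.1230, 2.9930)
step 3: θ'=2.9930 (straight) → pose (1.3189, -0.5671, 2.9930)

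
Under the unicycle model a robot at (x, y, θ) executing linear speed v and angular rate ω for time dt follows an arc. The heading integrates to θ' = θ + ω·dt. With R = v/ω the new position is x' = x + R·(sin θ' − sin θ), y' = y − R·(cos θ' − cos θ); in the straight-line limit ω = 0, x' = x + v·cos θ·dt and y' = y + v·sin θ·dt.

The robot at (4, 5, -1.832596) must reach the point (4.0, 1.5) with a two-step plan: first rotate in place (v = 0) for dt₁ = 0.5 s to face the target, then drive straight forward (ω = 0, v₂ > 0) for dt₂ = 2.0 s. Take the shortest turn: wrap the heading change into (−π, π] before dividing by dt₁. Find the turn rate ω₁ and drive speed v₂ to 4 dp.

heading to target = atan2(1.5−5, 4−4) = -1.5708
Δθ = wrap(-1.5708 − -1.8326) = 0.2618; ω₁ = Δθ/dt₁ = 0.5236
distance = √((4−4)² + (1.5−5)²) = 3.5000; v₂ = distance/dt₂ = 1.7500

ω₁ = 0.5236, v₂ = 1.7500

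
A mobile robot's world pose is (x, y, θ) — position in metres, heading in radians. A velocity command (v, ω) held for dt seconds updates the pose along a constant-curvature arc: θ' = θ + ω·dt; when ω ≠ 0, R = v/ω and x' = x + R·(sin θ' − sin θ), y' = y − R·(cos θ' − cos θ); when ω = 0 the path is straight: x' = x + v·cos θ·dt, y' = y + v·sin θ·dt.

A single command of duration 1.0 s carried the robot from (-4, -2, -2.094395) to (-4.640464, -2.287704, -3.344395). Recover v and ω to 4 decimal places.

v = 0.7500, ω = -1.2500

Δθ = -3.344395 − -2.094395 = -1.250000
ω = Δθ/dt = -1.250000/1.0 = -1.2500
R = Δx/(sin θ' − sin θ) = -0.6000
v = R·ω = -0.6000·-1.2500 = 0.7500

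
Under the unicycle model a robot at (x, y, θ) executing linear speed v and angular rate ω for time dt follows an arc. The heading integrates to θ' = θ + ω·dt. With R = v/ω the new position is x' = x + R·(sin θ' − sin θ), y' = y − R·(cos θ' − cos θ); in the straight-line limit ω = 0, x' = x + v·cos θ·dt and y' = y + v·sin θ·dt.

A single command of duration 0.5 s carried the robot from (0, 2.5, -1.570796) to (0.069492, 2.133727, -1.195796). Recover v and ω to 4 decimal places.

v = 0.7500, ω = 0.7500

Δθ = -1.195796 − -1.570796 = 0.375000
ω = Δθ/dt = 0.375000/0.5 = 0.7500
R = −Δy/(cos θ' − cos θ) = 1.0000
v = R·ω = 1.0000·0.7500 = 0.7500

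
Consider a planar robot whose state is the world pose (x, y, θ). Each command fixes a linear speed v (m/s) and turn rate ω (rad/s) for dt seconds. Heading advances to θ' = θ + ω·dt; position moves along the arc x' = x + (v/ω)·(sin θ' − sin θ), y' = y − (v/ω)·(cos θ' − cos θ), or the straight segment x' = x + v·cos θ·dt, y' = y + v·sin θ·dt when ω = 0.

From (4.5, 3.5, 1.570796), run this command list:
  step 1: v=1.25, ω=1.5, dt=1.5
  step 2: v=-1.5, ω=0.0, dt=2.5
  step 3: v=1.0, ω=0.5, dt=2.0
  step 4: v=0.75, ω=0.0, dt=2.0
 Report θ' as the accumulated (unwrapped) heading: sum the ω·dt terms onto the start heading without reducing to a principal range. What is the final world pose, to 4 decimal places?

(5.4913, 3.2403, 4.8208)

step 1: θ'=3.8208 (R=0.8333) → pose (3.1432, 4.1484, 3.8208)
step 2: θ'=3.8208 (straight) → pose (6.0610, 6.5040, 3.8208)
step 3: θ'=4.8208 (R=2.0000) → pose (5.3291, 4.7315, 4.8208)
step 4: θ'=4.8208 (straight) → pose (5.4913, 3.2403, 4.8208)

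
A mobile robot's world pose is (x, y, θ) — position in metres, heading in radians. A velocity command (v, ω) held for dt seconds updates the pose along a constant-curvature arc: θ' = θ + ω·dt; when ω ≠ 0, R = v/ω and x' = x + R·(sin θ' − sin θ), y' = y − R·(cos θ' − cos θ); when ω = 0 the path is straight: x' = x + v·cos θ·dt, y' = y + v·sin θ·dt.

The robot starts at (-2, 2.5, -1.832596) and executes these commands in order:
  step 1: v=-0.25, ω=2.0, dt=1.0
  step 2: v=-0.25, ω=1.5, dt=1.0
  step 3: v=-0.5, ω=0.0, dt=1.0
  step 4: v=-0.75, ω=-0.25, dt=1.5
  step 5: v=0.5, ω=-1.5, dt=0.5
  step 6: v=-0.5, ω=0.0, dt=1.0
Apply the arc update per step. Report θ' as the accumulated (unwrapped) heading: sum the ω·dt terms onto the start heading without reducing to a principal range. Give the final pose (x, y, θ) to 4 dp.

step 1: θ'=0.1674 (R=-0.1250) → pose (-2.1416, 2.6556, 0.1674)
step 2: θ'=1.6674 (R=-0.1667) → pose (-2.2797, 2.4752, 1.6674)
step 3: θ'=1.6674 (straight) → pose (-2.2315, 1.9775, 1.6674)
step 4: θ'=1.2924 (R=3.0000) → pose (-2.3330, 0.8637, 1.2924)
step 5: θ'=0.5424 (R=-0.3333) → pose (-2.1845, 1.0576, 0.5424)
step 6: θ'=0.5424 (straight) → pose (-2.6128, 0.7995, 0.5424)

(-2.6128, 0.7995, 0.5424)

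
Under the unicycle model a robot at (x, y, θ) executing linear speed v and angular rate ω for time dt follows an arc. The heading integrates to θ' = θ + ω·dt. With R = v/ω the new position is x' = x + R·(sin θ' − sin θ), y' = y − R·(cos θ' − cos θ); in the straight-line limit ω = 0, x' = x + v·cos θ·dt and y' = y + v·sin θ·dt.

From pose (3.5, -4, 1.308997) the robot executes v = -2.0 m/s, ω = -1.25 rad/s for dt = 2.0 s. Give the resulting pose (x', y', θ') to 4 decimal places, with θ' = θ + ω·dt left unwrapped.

(0.4685, -4.1791, -1.1910)

θ' = 1.3090 + -1.25·2.0 = -1.1910
R = v/ω = -2.0/-1.25 = 1.6000
x' = 3.5 + 1.6000·(sin -1.1910 − sin 1.3090) = 0.4685
y' = -4 − 1.6000·(cos -1.1910 − cos 1.3090) = -4.1791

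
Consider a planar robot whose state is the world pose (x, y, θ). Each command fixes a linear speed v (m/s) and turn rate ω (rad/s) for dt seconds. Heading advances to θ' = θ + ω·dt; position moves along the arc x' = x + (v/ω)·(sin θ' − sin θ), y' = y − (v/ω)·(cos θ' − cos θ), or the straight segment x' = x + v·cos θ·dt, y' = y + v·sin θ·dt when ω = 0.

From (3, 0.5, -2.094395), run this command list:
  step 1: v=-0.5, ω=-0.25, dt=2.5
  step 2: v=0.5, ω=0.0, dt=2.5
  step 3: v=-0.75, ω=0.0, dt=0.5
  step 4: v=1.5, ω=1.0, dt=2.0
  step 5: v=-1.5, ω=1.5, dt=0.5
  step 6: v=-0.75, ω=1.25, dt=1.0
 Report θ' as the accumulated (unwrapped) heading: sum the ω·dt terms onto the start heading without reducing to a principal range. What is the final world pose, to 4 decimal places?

(1.4945, -1.7115, 1.2806)

step 1: θ'=-2.7194 (R=2.0000) → pose (3.9125, 1.3244, -2.7194)
step 2: θ'=-2.7194 (straight) → pose (2.7723, 0.8122, -2.7194)
step 3: θ'=-2.7194 (straight) → pose (3.1144, 0.9658, -2.7194)
step 4: θ'=-0.7194 (R=1.5000) → pose (2.7406, -1.5308, -0.7194)
step 5: θ'=0.0306 (R=-1.0000) → pose (2.0511, -1.2834, 0.0306)
step 6: θ'=1.2806 (R=-0.6000) → pose (1.4945, -1.7115, 1.2806)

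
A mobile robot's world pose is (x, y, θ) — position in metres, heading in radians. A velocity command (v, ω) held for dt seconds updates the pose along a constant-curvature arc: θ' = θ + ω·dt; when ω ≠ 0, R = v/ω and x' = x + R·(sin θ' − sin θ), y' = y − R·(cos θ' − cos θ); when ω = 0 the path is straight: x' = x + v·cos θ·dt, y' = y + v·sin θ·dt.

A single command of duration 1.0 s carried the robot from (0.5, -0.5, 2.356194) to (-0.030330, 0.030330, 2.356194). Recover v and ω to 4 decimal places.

v = 0.7500, ω = 0.0000

Δθ = 2.356194 − 2.356194 = 0.000000
ω = Δθ/dt = 0.000000/1.0 = 0.0000
ω = 0 → v = (Δx·cos θ + Δy·sin θ)/dt = 0.7500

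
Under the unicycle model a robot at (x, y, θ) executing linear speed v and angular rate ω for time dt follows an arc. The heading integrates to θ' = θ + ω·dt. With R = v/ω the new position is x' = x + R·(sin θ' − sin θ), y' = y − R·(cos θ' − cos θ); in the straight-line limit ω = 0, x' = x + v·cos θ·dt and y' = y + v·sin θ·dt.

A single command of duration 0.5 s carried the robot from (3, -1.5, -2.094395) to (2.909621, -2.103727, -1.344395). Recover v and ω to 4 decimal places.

v = 1.2500, ω = 1.5000

Δθ = -1.344395 − -2.094395 = 0.750000
ω = Δθ/dt = 0.750000/0.5 = 1.5000
R = −Δy/(cos θ' − cos θ) = 0.8333
v = R·ω = 0.8333·1.5000 = 1.2500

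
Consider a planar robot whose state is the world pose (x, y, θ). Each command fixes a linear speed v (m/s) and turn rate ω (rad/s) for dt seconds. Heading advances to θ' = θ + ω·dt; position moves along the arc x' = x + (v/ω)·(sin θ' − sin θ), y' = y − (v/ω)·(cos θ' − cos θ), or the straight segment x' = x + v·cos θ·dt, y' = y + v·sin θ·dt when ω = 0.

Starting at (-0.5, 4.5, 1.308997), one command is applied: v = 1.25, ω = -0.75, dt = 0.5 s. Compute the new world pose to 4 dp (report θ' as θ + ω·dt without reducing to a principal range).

(-0.2301, 5.0597, 0.9340)

θ' = 1.3090 + -0.75·0.5 = 0.9340
R = v/ω = 1.25/-0.75 = -1.6667
x' = -0.5 + -1.6667·(sin 0.9340 − sin 1.3090) = -0.2301
y' = 4.5 − -1.6667·(cos 0.9340 − cos 1.3090) = 5.0597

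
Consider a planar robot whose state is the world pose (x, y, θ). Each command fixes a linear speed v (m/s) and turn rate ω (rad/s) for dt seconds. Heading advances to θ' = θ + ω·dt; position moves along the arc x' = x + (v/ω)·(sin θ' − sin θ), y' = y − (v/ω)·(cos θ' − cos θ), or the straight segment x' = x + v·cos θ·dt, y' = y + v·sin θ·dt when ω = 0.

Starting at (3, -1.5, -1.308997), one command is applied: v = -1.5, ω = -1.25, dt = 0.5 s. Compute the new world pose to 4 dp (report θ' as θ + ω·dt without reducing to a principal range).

(3.0374, -0.7631, -1.9340)

θ' = -1.3090 + -1.25·0.5 = -1.9340
R = v/ω = -1.5/-1.25 = 1.2000
x' = 3 + 1.2000·(sin -1.9340 − sin -1.3090) = 3.0374
y' = -1.5 − 1.2000·(cos -1.9340 − cos -1.3090) = -0.7631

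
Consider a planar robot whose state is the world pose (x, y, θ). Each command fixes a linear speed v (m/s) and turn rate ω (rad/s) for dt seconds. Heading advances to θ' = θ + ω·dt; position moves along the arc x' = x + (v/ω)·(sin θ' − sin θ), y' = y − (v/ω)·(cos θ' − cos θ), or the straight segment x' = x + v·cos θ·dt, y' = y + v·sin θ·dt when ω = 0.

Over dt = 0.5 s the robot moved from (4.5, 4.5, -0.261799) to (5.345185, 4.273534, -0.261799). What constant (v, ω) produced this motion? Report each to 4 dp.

Δθ = -0.261799 − -0.261799 = 0.000000
ω = Δθ/dt = 0.000000/0.5 = 0.0000
ω = 0 → v = (Δx·cos θ + Δy·sin θ)/dt = 1.7500

v = 1.7500, ω = 0.0000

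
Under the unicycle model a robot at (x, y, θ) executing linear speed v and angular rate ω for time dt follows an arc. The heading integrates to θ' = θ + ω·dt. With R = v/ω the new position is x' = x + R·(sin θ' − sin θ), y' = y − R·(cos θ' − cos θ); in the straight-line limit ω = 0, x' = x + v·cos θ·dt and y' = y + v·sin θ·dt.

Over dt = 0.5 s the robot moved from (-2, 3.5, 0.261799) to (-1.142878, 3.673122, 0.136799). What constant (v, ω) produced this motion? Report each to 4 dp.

Δθ = 0.136799 − 0.261799 = -0.125000
ω = Δθ/dt = -0.125000/0.5 = -0.2500
R = Δx/(sin θ' − sin θ) = -7.0000
v = R·ω = -7.0000·-0.2500 = 1.7500

v = 1.7500, ω = -0.2500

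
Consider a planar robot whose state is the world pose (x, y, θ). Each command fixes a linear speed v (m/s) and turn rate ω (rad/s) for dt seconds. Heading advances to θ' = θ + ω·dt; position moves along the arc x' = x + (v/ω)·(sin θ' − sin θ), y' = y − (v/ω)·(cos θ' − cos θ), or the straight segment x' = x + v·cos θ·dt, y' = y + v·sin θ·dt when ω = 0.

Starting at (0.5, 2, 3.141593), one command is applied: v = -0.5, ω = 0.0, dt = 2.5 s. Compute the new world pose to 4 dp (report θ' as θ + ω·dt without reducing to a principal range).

(1.7500, 2.0000, 3.1416)

θ' = 3.1416 + 0.0·2.5 = 3.1416
ω = 0 → straight: x' = 0.5 + -0.5·cos(3.1416)·2.5 = 1.7500
y' = 2 + -0.5·sin(3.1416)·2.5 = 2.0000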